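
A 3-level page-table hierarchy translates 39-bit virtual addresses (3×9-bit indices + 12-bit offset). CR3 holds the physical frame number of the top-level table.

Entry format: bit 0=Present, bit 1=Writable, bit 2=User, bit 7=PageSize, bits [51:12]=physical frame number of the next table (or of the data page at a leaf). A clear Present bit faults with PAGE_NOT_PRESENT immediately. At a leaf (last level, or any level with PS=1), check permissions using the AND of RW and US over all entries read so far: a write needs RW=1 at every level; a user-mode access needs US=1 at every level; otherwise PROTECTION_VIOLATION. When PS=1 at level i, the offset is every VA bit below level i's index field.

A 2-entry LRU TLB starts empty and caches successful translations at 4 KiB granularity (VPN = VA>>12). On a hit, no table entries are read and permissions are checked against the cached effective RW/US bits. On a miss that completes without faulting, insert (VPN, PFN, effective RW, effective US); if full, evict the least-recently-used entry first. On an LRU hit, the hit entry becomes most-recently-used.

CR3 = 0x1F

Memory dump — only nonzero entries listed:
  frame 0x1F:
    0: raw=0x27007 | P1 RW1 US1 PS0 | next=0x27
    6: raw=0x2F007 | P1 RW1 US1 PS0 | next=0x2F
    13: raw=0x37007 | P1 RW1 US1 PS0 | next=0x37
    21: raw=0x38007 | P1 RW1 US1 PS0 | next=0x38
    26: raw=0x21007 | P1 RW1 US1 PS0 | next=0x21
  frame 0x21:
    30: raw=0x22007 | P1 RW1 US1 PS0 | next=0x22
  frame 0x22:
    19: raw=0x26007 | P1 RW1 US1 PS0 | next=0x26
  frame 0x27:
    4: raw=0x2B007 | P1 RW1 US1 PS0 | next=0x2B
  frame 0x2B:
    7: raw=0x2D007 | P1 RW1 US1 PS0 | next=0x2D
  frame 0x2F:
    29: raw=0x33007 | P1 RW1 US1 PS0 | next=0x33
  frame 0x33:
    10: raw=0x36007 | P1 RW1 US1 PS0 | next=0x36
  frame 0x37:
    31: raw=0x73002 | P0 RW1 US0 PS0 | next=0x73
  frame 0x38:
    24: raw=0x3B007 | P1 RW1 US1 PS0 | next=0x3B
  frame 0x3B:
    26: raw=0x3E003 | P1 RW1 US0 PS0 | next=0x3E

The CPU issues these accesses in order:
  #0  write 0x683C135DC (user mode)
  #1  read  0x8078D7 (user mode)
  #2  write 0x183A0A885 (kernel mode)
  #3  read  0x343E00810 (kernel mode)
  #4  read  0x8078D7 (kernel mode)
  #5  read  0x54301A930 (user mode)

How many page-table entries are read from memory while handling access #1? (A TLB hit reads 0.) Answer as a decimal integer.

Walk each access:
#0 VA=0x683C135DC (w,user):
  lvl0: tbl 0x1F, slot 26 ⇒ 0x21007 (P1/RW1/US1/PS0)
  lvl1: tbl 0x21, slot 30 ⇒ 0x22007 (P1/RW1/US1/PS0)
  lvl2: tbl 0x22, slot 19 ⇒ 0x26007 (P1/RW1/US1/PS0)
  → PA=0x265DC  (3 entries read)
#1 VA=0x8078D7 (r,user):
  lvl0: tbl 0x1F, slot 0 ⇒ 0x27007 (P1/RW1/US1/PS0)
  lvl1: tbl 0x27, slot 4 ⇒ 0x2B007 (P1/RW1/US1/PS0)
  lvl2: tbl 0x2B, slot 7 ⇒ 0x2D007 (P1/RW1/US1/PS0)
  → PA=0x2D8D7  (3 entries read)
#2 VA=0x183A0A885 (w,kernel):
  lvl0: tbl 0x1F, slot 6 ⇒ 0x2F007 (P1/RW1/US1/PS0)
  lvl1: tbl 0x2F, slot 29 ⇒ 0x33007 (P1/RW1/US1/PS0)
  lvl2: tbl 0x33, slot 10 ⇒ 0x36007 (P1/RW1/US1/PS0)
  → PA=0x36885  (3 entries read)
#3 VA=0x343E00810 (r,kernel):
  lvl0: tbl 0x1F, slot 13 ⇒ 0x37007 (P1/RW1/US1/PS0)
  lvl1: tbl 0x37, slot 31 ⇒ 0x73002 (P0/RW1/US0/PS0)
  → PAGE_NOT_PRESENT  (2 entries read)
#4 VA=0x8078D7 (r,kernel):
  TLB hit vpn=0x807 → PA=0x2D8D7
#5 VA=0x54301A930 (r,user):
  lvl0: tbl 0x1F, slot 21 ⇒ 0x38007 (P1/RW1/US1/PS0)
  lvl1: tbl 0x38, slot 24 ⇒ 0x3B007 (P1/RW1/US1/PS0)
  lvl2: tbl 0x3B, slot 26 ⇒ 0x3E003 (P1/RW1/US0/PS0)
  → PROTECTION_VIOLATION  (3 entries read)

Entries read for #1: 3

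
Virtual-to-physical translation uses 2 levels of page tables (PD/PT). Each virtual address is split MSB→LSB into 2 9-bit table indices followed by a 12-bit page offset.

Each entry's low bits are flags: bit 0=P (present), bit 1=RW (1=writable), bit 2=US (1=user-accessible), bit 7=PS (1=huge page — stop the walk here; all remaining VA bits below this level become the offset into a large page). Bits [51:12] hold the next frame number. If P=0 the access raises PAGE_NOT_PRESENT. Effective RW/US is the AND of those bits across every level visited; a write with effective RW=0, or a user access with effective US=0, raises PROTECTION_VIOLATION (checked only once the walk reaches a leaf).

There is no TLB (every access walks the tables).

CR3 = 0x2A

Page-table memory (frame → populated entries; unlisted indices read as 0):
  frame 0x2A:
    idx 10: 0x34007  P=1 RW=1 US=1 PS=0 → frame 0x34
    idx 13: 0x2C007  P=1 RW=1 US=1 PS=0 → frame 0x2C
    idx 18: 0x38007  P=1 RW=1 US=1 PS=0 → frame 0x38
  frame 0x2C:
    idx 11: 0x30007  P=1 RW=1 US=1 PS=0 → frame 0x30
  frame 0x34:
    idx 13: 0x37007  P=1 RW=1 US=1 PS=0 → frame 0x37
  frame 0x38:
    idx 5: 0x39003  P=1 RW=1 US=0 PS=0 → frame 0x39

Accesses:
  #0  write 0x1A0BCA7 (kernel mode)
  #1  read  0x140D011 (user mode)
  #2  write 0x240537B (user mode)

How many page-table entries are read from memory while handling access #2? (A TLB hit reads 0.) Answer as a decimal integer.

Trace:
#0 VA=0x1A0BCA7 (w,kernel):
  [0] read 0x2A idx=13: raw=0x2C007 flags P=1 W=1 U=1 S=0
  [1] read 0x2C idx=11: raw=0x30007 flags P=1 W=1 U=1 S=0
  ✓ 0x30CA7  — 2 lookups
#1 VA=0x140D011 (r,user):
  [0] read 0x2A idx=10: raw=0x34007 flags P=1 W=1 U=1 S=0
  [1] read 0x34 idx=13: raw=0x37007 flags P=1 W=1 U=1 S=0
  ✓ 0x37011  — 2 lookups
#2 VA=0x240537B (w,user):
  [0] read 0x2A idx=18: raw=0x38007 flags P=1 W=1 U=1 S=0
  [1] read 0x38 idx=5: raw=0x39003 flags P=1 W=1 U=0 S=0
  ⇒ fault: PROTECTION_VIOLATION  — 2 lookups

Entries read for #2: 2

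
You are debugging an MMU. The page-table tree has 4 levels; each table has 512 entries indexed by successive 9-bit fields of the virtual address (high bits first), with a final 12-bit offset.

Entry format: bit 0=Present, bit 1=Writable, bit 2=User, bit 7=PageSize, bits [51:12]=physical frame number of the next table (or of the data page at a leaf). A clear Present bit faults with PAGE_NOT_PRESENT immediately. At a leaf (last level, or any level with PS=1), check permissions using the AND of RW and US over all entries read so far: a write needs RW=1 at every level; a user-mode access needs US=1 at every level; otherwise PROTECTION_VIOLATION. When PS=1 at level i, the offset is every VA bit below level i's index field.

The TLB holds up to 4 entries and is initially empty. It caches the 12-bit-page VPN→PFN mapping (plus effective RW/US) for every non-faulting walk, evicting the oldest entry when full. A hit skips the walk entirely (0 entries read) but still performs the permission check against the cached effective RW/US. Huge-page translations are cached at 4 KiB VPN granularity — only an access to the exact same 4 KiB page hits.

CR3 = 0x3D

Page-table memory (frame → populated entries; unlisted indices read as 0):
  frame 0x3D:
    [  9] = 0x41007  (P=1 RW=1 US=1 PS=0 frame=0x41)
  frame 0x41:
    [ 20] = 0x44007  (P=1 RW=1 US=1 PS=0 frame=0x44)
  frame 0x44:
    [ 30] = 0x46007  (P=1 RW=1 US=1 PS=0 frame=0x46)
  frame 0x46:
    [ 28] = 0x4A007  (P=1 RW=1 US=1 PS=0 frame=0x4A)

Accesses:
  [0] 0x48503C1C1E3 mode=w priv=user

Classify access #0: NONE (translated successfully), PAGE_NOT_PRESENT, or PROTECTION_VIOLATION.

Walk each access:
#0 VA=0x48503C1C1E3 (w,user):
  [0] read 0x3D idx=9: raw=0x41007 flags P=1 W=1 U=1 S=0
  [1] read 0x41 idx=20: raw=0x44007 flags P=1 W=1 U=1 S=0
  [2] read 0x44 idx=30: raw=0x46007 flags P=1 W=1 U=1 S=0
  [3] read 0x46 idx=28: raw=0x4A007 flags P=1 W=1 U=1 S=0
  ⇒ phys 0x4A1E3  [4 reads]

Access #0 fault: NONE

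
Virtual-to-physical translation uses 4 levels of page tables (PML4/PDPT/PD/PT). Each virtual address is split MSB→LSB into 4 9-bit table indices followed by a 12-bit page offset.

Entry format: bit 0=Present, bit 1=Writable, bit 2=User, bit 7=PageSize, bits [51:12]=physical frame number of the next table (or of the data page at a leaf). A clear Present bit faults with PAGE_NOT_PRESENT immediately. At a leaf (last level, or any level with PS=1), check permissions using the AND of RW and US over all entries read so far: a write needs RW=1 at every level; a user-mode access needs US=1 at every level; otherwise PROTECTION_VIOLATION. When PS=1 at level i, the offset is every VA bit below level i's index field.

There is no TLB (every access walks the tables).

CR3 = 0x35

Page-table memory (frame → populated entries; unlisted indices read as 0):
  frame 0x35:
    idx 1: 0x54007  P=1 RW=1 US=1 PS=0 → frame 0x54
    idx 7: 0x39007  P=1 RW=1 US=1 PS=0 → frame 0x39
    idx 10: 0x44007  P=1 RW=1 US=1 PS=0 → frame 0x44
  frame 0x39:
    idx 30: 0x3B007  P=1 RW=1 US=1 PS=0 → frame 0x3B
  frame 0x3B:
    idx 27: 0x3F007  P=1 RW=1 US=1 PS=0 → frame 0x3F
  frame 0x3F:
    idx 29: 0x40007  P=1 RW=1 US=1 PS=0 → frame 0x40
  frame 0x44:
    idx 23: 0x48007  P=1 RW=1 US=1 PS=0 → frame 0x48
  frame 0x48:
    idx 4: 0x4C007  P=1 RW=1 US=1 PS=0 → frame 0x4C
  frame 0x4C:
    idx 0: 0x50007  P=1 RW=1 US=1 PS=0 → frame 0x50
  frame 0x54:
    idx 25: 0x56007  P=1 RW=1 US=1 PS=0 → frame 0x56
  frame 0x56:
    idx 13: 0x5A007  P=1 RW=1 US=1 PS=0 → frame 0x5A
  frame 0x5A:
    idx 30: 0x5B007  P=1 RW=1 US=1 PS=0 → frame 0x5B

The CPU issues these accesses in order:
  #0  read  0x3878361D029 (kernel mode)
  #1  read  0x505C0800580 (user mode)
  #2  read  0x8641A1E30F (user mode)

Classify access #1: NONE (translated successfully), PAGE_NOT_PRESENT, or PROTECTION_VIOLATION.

Per-access translation:
#0 VA=0x3878361D029 (r,kernel):
  L0: frame=0x35 idx=7 entry=0x39007 [P=1 RW=1 US=1 PS=0]
  L1: frame=0x39 idx=30 entry=0x3B007 [P=1 RW=1 US=1 PS=0]
  L2: frame=0x3B idx=27 entry=0x3F007 [P=1 RW=1 US=1 PS=0]
  L3: frame=0x3F idx=29 entry=0x40007 [P=1 RW=1 US=1 PS=0]
  → PA=0x40029  (4 entries read)
#1 VA=0x505C0800580 (r,user):
  L0: frame=0x35 idx=10 entry=0x44007 [P=1 RW=1 US=1 PS=0]
  L1: frame=0x44 idx=23 entry=0x48007 [P=1 RW=1 US=1 PS=0]
  L2: frame=0x48 idx=4 entry=0x4C007 [P=1 RW=1 US=1 PS=0]
  L3: frame=0x4C idx=0 entry=0x50007 [P=1 RW=1 US=1 PS=0]
  → PA=0x50580  (4 entries read)
#2 VA=0x8641A1E30F (r,user):
  L0: frame=0x35 idx=1 entry=0x54007 [P=1 RW=1 US=1 PS=0]
  L1: frame=0x54 idx=25 entry=0x56007 [P=1 RW=1 US=1 PS=0]
  L2: frame=0x56 idx=13 entry=0x5A007 [P=1 RW=1 US=1 PS=0]
  L3: frame=0x5A idx=30 entry=0x5B007 [P=1 RW=1 US=1 PS=0]
  → PA=0x5B30F  (4 entries read)

Access #1 fault: NONE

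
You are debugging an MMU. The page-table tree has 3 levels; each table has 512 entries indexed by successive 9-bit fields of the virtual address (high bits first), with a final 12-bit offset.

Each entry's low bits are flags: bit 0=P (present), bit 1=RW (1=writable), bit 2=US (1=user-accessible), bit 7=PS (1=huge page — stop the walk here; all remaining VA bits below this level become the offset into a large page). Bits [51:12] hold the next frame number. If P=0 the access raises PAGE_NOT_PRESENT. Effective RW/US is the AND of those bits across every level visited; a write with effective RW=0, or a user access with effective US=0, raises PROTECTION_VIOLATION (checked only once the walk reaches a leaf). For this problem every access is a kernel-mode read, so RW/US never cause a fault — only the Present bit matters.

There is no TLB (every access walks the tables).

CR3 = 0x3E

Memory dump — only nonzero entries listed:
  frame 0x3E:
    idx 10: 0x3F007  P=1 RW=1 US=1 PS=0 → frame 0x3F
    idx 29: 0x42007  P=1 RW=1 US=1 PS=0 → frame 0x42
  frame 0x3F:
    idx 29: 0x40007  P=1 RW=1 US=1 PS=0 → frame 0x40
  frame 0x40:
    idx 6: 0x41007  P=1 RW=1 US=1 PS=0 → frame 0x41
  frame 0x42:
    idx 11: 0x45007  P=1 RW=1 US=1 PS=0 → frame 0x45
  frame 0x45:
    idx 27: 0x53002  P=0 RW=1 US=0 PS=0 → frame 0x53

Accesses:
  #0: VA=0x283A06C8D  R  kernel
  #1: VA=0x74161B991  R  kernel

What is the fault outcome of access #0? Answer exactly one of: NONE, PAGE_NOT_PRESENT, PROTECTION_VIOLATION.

Walk each access:
#0 VA=0x283A06C8D (r,kernel):
  lvl0: tbl 0x3E, slot 10 ⇒ 0x3F007 (P1/RW1/US1/PS0)
  lvl1: tbl 0x3F, slot 29 ⇒ 0x40007 (P1/RW1/US1/PS0)
  lvl2: tbl 0x40, slot 6 ⇒ 0x41007 (P1/RW1/US1/PS0)
  → PA=0x41C8D  (3 entries read)
#1 VA=0x74161B991 (r,kernel):
  lvl0: tbl 0x3E, slot 29 ⇒ 0x42007 (P1/RW1/US1/PS0)
  lvl1: tbl 0x42, slot 11 ⇒ 0x45007 (P1/RW1/US1/PS0)
  lvl2: tbl 0x45, slot 27 ⇒ 0x53002 (P0/RW1/US0/PS0)
  ✗ PAGE_NOT_PRESENT  [3 reads]

Access #0 fault: NONE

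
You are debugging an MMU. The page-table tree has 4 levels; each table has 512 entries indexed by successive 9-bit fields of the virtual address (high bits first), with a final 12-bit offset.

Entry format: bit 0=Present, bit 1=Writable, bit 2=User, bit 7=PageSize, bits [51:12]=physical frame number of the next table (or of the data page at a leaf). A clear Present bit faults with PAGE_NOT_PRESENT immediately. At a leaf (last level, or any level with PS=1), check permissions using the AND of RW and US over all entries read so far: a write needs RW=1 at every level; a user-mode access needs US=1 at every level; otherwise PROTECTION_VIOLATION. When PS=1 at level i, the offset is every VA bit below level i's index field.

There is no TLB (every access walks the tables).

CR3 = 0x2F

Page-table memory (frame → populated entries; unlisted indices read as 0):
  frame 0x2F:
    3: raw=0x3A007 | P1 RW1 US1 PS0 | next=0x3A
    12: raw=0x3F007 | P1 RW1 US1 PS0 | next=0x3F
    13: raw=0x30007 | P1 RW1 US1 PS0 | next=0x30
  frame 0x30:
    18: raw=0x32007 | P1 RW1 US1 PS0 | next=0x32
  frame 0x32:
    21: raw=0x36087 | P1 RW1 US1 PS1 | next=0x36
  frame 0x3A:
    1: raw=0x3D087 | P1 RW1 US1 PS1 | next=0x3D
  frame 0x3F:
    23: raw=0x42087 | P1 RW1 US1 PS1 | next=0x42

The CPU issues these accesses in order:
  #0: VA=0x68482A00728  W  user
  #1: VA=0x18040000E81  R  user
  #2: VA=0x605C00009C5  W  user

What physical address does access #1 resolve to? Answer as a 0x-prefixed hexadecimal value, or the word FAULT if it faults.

Walk each access:
#0 VA=0x68482A00728 (w,user):
  [0] read 0x2F idx=13: raw=0x30007 flags P=1 W=1 U=1 S=0
  [1] read 0x30 idx=18: raw=0x32007 flags P=1 W=1 U=1 S=0
  [2] read 0x32 idx=21: raw=0x36087 flags P=1 W=1 U=1 S=1
  ✓ 0x36728 (huge @L2)  — 3 lookups
#1 VA=0x18040000E81 (r,user):
  [0] read 0x2F idx=3: raw=0x3A007 flags P=1 W=1 U=1 S=0
  [1] read 0x3A idx=1: raw=0x3D087 flags P=1 W=1 U=1 S=1
  ✓ 0x3DE81 (huge @L1)  — 2 lookups
#2 VA=0x605C00009C5 (w,user):
  [0] read 0x2F idx=12: raw=0x3F007 flags P=1 W=1 U=1 S=0
  [1] read 0x3F idx=23: raw=0x42087 flags P=1 W=1 U=1 S=1
  ✓ 0x429C5 (huge @L1)  — 2 lookups

Access #1 PA: 0x3DE81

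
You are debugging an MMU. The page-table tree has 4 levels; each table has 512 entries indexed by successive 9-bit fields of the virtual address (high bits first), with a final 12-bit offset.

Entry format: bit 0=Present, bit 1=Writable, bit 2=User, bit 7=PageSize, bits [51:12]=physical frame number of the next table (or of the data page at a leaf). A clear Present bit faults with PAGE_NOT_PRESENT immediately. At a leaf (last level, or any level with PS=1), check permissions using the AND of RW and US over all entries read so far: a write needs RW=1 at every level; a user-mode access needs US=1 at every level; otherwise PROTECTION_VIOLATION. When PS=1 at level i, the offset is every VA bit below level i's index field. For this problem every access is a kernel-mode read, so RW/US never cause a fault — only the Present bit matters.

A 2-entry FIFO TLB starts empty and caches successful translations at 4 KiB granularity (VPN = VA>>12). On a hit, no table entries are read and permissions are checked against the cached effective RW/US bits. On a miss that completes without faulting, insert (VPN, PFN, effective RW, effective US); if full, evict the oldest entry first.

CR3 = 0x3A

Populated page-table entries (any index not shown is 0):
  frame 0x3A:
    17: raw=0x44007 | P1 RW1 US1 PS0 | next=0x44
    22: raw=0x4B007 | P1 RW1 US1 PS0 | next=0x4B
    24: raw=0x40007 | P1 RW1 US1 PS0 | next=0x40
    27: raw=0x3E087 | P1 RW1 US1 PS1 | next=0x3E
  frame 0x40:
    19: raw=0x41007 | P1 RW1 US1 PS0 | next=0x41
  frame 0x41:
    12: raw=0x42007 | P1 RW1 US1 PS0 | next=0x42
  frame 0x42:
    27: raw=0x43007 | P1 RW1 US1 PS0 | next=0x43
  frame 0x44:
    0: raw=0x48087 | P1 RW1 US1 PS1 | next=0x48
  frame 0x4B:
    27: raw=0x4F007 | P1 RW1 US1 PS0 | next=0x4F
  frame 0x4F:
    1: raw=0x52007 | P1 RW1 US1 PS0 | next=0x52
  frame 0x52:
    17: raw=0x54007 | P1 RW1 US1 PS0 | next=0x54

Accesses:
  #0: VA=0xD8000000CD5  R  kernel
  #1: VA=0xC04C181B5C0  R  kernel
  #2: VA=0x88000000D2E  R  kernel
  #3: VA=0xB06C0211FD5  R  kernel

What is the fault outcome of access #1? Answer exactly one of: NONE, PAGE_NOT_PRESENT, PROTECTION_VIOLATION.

Walk each access:
#0 VA=0xD8000000CD5 (r,kernel):
  L0 @0x3A[27] → 0x3E087  P=1,RW=1,US=1,PS=1
  ✓ 0x3ECD5 (huge @L0)  — 1 lookups
#1 VA=0xC04C181B5C0 (r,kernel):
  L0 @0x3A[24] → 0x40007  P=1,RW=1,US=1,PS=0
  L1 @0x40[19] → 0x41007  P=1,RW=1,US=1,PS=0
  L2 @0x41[12] → 0x42007  P=1,RW=1,US=1,PS=0
  L3 @0x42[27] → 0x43007  P=1,RW=1,US=1,PS=0
  ✓ 0x435C0  — 4 lookups
#2 VA=0x88000000D2E (r,kernel):
  L0 @0x3A[17] → 0x44007  P=1,RW=1,US=1,PS=0
  L1 @0x44[0] → 0x48087  P=1,RW=1,US=1,PS=1
  ✓ 0x48D2E (huge @L1)  — 2 lookups
#3 VA=0xB06C0211FD5 (r,kernel):
  L0 @0x3A[22] → 0x4B007  P=1,RW=1,US=1,PS=0
  L1 @0x4B[27] → 0x4F007  P=1,RW=1,US=1,PS=0
  L2 @0x4F[1] → 0x52007  P=1,RW=1,US=1,PS=0
  L3 @0x52[17] → 0x54007  P=1,RW=1,US=1,PS=0
  ✓ 0x54FD5  — 4 lookups

Access #1 fault: NONE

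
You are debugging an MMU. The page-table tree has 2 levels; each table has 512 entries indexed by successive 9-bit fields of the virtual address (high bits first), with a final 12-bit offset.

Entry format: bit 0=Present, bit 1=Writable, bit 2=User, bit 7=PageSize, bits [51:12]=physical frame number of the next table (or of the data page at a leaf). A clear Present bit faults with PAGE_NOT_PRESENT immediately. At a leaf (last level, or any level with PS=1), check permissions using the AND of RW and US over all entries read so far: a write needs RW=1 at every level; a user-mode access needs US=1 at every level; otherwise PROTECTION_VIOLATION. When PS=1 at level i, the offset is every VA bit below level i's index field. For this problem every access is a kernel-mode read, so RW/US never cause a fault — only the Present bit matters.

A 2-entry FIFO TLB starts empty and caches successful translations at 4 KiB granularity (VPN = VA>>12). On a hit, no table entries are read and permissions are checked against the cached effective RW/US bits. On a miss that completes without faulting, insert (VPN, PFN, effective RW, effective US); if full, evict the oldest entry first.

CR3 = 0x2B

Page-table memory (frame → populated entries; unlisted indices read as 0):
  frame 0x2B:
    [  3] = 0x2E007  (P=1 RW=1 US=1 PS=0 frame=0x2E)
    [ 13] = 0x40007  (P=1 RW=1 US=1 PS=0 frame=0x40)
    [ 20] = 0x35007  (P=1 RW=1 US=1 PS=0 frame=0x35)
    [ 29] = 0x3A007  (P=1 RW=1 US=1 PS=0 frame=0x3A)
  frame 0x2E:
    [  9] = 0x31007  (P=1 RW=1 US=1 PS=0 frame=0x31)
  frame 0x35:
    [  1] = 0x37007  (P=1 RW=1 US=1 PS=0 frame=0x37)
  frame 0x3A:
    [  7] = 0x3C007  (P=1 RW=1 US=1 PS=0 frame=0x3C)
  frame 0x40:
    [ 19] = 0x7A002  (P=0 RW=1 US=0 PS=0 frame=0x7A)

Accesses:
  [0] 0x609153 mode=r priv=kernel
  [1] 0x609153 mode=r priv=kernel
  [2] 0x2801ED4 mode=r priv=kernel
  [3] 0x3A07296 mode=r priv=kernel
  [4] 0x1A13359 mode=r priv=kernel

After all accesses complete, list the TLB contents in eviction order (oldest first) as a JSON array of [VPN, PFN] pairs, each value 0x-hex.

Walk each access:
#0 VA=0x609153 (r,kernel):
  L0: frame=0x2B idx=3 entry=0x2E007 [P=1 RW=1 US=1 PS=0]
  L1: frame=0x2E idx=9 entry=0x31007 [P=1 RW=1 US=1 PS=0]
  → PA=0x31153  (2 entries read)
#1 VA=0x609153 (r,kernel):
  TLB hit vpn=0x609 → PA=0x31153
#2 VA=0x2801ED4 (r,kernel):
  L0: frame=0x2B idx=20 entry=0x35007 [P=1 RW=1 US=1 PS=0]
  L1: frame=0x35 idx=1 entry=0x37007 [P=1 RW=1 US=1 PS=0]
  → PA=0x37ED4  (2 entries read)
#3 VA=0x3A07296 (r,kernel):
  L0: frame=0x2B idx=29 entry=0x3A007 [P=1 RW=1 US=1 PS=0]
  L1: frame=0x3A idx=7 entry=0x3C007 [P=1 RW=1 US=1 PS=0]
  → PA=0x3C296  (2 entries read)
#4 VA=0x1A13359 (r,kernel):
  L0: frame=0x2B idx=13 entry=0x40007 [P=1 RW=1 US=1 PS=0]
  L1: frame=0x40 idx=19 entry=0x7A002 [P=0 RW=1 US=0 PS=0]
  ⇒ fault: PAGE_NOT_PRESENT  — 2 lookups

TLB: [["0x2801", "0x37"], ["0x3A07", "0x3C"]]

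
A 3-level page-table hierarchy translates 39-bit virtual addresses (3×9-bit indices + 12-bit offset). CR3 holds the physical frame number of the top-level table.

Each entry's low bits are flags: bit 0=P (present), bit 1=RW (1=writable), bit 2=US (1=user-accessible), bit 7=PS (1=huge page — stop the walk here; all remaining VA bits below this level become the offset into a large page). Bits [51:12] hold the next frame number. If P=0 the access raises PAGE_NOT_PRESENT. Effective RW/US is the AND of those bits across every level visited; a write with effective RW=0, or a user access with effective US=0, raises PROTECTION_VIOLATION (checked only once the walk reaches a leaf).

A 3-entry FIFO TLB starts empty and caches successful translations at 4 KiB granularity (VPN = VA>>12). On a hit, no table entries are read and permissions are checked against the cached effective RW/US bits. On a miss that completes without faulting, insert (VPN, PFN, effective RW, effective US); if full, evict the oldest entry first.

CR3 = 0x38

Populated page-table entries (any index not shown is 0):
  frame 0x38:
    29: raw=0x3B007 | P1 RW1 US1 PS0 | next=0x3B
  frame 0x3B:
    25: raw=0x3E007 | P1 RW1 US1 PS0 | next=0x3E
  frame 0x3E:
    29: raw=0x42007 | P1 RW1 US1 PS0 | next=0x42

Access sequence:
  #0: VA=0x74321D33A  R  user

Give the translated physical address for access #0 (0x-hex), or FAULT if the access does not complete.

Trace:
#0 VA=0x74321D33A (r,user):
  lvl0: tbl 0x38, slot 29 ⇒ 0x3B007 (P1/RW1/US1/PS0)
  lvl1: tbl 0x3B, slot 25 ⇒ 0x3E007 (P1/RW1/US1/PS0)
  lvl2: tbl 0x3E, slot 29 ⇒ 0x42007 (P1/RW1/US1/PS0)
  ⇒ phys 0x4233A  [3 reads]

Access #0 PA: 0x4233A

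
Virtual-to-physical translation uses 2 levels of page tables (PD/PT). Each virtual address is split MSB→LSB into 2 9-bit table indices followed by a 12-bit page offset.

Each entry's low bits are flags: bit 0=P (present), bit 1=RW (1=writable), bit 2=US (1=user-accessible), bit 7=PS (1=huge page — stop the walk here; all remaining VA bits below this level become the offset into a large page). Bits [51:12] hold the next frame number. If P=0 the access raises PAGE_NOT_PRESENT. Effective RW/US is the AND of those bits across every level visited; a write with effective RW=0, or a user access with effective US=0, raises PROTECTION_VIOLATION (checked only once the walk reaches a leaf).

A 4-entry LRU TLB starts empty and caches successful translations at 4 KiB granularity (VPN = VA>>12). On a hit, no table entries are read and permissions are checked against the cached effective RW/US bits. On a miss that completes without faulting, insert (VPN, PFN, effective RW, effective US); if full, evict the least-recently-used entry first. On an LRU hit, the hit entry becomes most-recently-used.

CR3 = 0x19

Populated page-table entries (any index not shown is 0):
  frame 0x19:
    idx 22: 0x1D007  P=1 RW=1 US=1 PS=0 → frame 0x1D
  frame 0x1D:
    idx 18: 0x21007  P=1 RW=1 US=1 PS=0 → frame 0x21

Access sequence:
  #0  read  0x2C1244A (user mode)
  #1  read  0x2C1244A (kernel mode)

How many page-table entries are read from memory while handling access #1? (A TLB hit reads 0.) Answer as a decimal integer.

Per-access translation:
#0 VA=0x2C1244A (r,user):
  [0] read 0x19 idx=22: raw=0x1D007 flags P=1 W=1 U=1 S=0
  [1] read 0x1D idx=18: raw=0x21007 flags P=1 W=1 U=1 S=0
  ⇒ phys 0x2144A  [2 reads]
#1 VA=0x2C1244A (r,kernel):
  TLB hit vpn=0x2C12 → PA=0x2144A

Entries read for #1: 0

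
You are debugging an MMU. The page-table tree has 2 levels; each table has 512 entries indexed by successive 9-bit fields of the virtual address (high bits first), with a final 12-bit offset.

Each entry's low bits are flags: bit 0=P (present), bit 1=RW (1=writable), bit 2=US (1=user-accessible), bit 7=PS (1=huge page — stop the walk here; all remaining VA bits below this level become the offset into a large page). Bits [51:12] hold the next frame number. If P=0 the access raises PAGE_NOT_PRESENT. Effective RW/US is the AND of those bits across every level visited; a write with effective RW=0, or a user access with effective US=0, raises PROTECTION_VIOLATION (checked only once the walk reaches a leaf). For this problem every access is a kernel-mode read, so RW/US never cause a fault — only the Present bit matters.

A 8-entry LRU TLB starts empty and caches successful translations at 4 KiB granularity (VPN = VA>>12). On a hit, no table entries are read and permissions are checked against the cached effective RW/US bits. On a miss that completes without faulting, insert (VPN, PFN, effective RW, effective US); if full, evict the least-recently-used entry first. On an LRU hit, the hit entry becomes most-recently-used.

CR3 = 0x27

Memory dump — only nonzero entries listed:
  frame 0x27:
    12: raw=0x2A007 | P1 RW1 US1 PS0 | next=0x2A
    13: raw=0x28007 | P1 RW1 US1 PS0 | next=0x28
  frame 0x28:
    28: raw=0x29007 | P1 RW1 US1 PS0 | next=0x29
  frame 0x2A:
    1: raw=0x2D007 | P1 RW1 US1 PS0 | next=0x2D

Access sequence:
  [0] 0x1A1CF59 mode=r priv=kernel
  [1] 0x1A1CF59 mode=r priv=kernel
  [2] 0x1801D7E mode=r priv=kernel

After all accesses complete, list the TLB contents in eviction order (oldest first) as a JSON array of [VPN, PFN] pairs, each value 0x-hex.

Trace:
#0 VA=0x1A1CF59 (r,kernel):
  [0] read 0x27 idx=13: raw=0x28007 flags P=1 W=1 U=1 S=0
  [1] read 0x28 idx=28: raw=0x29007 flags P=1 W=1 U=1 S=0
  ⇒ phys 0x29F59  [2 reads]
#1 VA=0x1A1CF59 (r,kernel):
  TLB hit vpn=0x1A1C → PA=0x29F59
#2 VA=0x1801D7E (r,kernel):
  [0] read 0x27 idx=12: raw=0x2A007 flags P=1 W=1 U=1 S=0
  [1] read 0x2A idx=1: raw=0x2D007 flags P=1 W=1 U=1 S=0
  ⇒ phys 0x2DD7E  [2 reads]

TLB: [["0x1A1C", "0x29"], ["0x1801", "0x2D"]]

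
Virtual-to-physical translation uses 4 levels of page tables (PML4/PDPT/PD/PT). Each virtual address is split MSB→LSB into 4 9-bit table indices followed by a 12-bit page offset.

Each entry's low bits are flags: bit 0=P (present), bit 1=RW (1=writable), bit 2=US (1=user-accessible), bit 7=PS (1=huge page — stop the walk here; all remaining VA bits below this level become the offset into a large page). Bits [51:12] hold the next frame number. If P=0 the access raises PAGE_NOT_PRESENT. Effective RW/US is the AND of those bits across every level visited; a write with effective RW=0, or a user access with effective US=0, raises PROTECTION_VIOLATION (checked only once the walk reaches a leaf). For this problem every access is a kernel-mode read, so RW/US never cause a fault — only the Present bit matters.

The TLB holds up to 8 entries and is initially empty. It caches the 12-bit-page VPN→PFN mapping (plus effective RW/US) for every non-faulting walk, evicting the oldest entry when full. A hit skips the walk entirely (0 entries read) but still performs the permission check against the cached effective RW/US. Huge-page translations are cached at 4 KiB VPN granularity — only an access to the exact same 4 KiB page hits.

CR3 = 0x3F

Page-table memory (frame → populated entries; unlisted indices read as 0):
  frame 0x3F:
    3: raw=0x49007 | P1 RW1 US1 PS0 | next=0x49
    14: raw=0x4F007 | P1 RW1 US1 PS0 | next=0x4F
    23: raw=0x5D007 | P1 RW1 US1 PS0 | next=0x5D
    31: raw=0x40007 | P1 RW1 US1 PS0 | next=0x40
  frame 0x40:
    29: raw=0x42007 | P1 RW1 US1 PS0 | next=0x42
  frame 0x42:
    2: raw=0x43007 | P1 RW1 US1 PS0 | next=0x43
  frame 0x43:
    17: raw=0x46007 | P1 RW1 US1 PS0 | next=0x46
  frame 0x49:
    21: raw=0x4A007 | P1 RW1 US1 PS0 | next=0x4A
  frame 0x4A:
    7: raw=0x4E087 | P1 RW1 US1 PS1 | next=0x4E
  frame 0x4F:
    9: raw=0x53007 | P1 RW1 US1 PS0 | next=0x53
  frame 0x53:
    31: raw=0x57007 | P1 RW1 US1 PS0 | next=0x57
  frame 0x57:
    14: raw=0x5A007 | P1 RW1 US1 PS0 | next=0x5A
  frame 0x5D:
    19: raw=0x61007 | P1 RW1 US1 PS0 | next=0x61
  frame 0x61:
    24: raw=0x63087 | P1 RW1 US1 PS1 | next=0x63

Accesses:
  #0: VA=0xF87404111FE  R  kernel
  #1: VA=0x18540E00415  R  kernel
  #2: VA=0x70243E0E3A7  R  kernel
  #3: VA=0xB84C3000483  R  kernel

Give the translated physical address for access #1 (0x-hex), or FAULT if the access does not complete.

Trace:
#0 VA=0xF87404111FE (r,kernel):
  lvl0: tbl 0x3F, slot 31 ⇒ 0x40007 (P1/RW1/US1/PS0)
  lvl1: tbl 0x40, slot 29 ⇒ 0x42007 (P1/RW1/US1/PS0)
  lvl2: tbl 0x42, slot 2 ⇒ 0x43007 (P1/RW1/US1/PS0)
  lvl3: tbl 0x43, slot 17 ⇒ 0x46007 (P1/RW1/US1/PS0)
  ✓ 0x461FE  — 4 lookups
#1 VA=0x18540E00415 (r,kernel):
  lvl0: tbl 0x3F, slot 3 ⇒ 0x49007 (P1/RW1/US1/PS0)
  lvl1: tbl 0x49, slot 21 ⇒ 0x4A007 (P1/RW1/US1/PS0)
  lvl2: tbl 0x4A, slot 7 ⇒ 0x4E087 (P1/RW1/US1/PS1)
  ✓ 0x4E415 (huge @L2)  — 3 lookups
#2 VA=0x70243E0E3A7 (r,kernel):
  lvl0: tbl 0x3F, slot 14 ⇒ 0x4F007 (P1/RW1/US1/PS0)
  lvl1: tbl 0x4F, slot 9 ⇒ 0x53007 (P1/RW1/US1/PS0)
  lvl2: tbl 0x53, slot 31 ⇒ 0x57007 (P1/RW1/US1/PS0)
  lvl3: tbl 0x57, slot 14 ⇒ 0x5A007 (P1/RW1/US1/PS0)
  ✓ 0x5A3A7  — 4 lookups
#3 VA=0xB84C3000483 (r,kernel):
  lvl0: tbl 0x3F, slot 23 ⇒ 0x5D007 (P1/RW1/US1/PS0)
  lvl1: tbl 0x5D, slot 19 ⇒ 0x61007 (P1/RW1/US1/PS0)
  lvl2: tbl 0x61, slot 24 ⇒ 0x63087 (P1/RW1/US1/PS1)
  ✓ 0x63483 (huge @L2)  — 3 lookups

Access #1 PA: 0x4E415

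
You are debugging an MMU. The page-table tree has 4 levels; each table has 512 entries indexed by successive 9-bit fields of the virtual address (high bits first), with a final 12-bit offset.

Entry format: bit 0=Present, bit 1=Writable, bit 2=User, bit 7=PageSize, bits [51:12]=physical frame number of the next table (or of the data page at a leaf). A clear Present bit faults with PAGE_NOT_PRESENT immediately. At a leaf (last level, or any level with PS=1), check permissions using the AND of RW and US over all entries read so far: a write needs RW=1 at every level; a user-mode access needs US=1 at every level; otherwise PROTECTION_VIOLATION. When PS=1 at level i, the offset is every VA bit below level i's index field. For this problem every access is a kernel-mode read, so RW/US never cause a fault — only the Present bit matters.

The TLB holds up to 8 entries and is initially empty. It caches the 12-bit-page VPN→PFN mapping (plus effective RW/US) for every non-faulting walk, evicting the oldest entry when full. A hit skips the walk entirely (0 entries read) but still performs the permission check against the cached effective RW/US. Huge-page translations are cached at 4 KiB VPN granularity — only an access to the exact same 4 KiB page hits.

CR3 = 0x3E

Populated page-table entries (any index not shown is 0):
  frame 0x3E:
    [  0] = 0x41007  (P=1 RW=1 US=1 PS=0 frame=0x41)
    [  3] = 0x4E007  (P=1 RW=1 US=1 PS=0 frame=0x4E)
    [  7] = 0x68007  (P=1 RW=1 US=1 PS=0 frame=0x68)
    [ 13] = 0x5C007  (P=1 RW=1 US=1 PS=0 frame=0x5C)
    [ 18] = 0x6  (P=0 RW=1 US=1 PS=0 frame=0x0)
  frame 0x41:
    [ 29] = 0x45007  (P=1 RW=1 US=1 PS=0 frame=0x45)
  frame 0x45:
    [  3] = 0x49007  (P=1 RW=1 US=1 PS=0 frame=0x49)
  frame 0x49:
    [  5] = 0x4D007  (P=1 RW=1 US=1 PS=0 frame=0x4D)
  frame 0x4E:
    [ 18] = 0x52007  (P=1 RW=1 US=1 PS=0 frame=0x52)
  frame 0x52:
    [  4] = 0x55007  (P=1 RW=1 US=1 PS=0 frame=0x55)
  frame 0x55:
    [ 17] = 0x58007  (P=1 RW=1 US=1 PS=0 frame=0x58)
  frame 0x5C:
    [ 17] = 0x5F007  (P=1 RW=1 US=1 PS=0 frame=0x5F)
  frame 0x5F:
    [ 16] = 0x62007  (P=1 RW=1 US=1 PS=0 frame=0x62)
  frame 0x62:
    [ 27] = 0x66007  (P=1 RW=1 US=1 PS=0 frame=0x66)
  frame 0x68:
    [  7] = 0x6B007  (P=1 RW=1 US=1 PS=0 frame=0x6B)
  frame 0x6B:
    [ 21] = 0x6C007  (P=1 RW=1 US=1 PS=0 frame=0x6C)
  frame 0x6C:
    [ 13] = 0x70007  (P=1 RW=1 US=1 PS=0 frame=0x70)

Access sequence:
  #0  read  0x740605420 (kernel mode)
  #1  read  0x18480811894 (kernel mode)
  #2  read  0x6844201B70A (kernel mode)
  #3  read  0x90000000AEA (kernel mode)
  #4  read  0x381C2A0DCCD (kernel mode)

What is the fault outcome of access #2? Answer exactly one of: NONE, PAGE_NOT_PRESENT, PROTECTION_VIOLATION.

Walk each access:
#0 VA=0x740605420 (r,kernel):
  lvl0: tbl 0x3E, slot 0 ⇒ 0x41007 (P1/RW1/US1/PS0)
  lvl1: tbl 0x41, slot 29 ⇒ 0x45007 (P1/RW1/US1/PS0)
  lvl2: tbl 0x45, slot 3 ⇒ 0x49007 (P1/RW1/US1/PS0)
  lvl3: tbl 0x49, slot 5 ⇒ 0x4D007 (P1/RW1/US1/PS0)
  → PA=0x4D420  (4 entries read)
#1 VA=0x18480811894 (r,kernel):
  lvl0: tbl 0x3E, slot 3 ⇒ 0x4E007 (P1/RW1/US1/PS0)
  lvl1: tbl 0x4E, slot 18 ⇒ 0x52007 (P1/RW1/US1/PS0)
  lvl2: tbl 0x52, slot 4 ⇒ 0x55007 (P1/RW1/US1/PS0)
  lvl3: tbl 0x55, slot 17 ⇒ 0x58007 (P1/RW1/US1/PS0)
  → PA=0x58894  (4 entries read)
#2 VA=0x6844201B70A (r,kernel):
  lvl0: tbl 0x3E, slot 13 ⇒ 0x5C007 (P1/RW1/US1/PS0)
  lvl1: tbl 0x5C, slot 17 ⇒ 0x5F007 (P1/RW1/US1/PS0)
  lvl2: tbl 0x5F, slot 16 ⇒ 0x62007 (P1/RW1/US1/PS0)
  lvl3: tbl 0x62, slot 27 ⇒ 0x66007 (P1/RW1/US1/PS0)
  → PA=0x6670A  (4 entries read)
#3 VA=0x90000000AEA (r,kernel):
  lvl0: tbl 0x3E, slot 18 ⇒ 0x6 (P0/RW1/US1/PS0)
  ✗ PAGE_NOT_PRESENT  [1 reads]
#4 VA=0x381C2A0DCCD (r,kernel):
  lvl0: tbl 0x3E, slot 7 ⇒ 0x68007 (P1/RW1/US1/PS0)
  lvl1: tbl 0x68, slot 7 ⇒ 0x6B007 (P1/RW1/US1/PS0)
  lvl2: tbl 0x6B, slot 21 ⇒ 0x6C007 (P1/RW1/US1/PS0)
  lvl3: tbl 0x6C, slot 13 ⇒ 0x70007 (P1/RW1/US1/PS0)
  → PA=0x70CCD  (4 entries read)

Access #2 fault: NONE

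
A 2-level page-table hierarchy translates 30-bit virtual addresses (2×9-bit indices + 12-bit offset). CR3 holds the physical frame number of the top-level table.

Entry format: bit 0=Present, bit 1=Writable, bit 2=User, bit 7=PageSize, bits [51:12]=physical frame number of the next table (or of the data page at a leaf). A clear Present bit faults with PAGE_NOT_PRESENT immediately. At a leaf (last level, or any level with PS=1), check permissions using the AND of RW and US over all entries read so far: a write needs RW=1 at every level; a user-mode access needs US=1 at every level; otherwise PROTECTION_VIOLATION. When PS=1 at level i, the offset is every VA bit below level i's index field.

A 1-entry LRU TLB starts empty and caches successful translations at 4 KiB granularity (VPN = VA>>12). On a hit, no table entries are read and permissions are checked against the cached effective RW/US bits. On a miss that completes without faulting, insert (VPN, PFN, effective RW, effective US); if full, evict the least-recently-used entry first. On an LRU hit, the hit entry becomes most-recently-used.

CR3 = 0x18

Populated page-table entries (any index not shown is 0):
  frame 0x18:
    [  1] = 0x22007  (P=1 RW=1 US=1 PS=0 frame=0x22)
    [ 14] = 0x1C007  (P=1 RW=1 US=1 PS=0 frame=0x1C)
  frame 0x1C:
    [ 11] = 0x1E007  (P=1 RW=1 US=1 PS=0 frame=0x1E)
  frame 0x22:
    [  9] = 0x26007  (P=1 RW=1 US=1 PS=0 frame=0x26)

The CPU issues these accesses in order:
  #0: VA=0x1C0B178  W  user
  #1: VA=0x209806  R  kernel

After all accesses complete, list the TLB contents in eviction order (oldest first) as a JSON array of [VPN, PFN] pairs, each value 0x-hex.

Walk each access:
#0 VA=0x1C0B178 (w,user):
  lvl0: tbl 0x18, slot 14 ⇒ 0x1C007 (P1/RW1/US1/PS0)
  lvl1: tbl 0x1C, slot 11 ⇒ 0x1E007 (P1/RW1/US1/PS0)
  ✓ 0x1E178  — 2 lookups
#1 VA=0x209806 (r,kernel):
  lvl0: tbl 0x18, slot 1 ⇒ 0x22007 (P1/RW1/US1/PS0)
  lvl1: tbl 0x22, slot 9 ⇒ 0x26007 (P1/RW1/US1/PS0)
  ✓ 0x26806  — 2 lookups

TLB: [["0x209", "0x26"]]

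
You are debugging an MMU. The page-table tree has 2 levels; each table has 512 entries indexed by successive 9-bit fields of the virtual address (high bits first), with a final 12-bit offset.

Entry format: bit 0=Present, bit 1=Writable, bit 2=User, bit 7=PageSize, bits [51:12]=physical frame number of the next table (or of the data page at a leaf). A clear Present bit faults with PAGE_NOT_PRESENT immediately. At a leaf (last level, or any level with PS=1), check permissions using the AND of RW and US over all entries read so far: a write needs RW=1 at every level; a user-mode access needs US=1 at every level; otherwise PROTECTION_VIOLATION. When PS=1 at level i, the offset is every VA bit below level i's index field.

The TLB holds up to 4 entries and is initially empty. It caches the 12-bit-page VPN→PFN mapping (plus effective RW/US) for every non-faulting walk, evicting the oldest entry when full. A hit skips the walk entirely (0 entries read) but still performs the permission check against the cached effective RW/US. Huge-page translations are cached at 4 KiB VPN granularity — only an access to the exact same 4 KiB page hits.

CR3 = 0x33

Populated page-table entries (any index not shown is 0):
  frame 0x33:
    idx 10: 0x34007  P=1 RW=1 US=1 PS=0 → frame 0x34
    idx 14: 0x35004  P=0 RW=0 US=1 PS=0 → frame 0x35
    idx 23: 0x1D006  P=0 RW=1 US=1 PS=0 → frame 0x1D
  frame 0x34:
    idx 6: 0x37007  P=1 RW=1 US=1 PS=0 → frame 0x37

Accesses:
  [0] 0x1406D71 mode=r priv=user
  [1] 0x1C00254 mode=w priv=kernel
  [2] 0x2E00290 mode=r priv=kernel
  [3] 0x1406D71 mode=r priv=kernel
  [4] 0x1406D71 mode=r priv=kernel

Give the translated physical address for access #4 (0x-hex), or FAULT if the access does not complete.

Walk each access:
#0 VA=0x1406D71 (r,user):
  L0 @0x33[10] → 0x34007  P=1,RW=1,US=1,PS=0
  L1 @0x34[6] → 0x37007  P=1,RW=1,US=1,PS=0
  → PA=0x37D71  (2 entries read)
#1 VA=0x1C00254 (w,kernel):
  L0 @0x33[14] → 0x35004  P=0,RW=0,US=1,PS=0
  ✗ PAGE_NOT_PRESENT  [1 reads]
#2 VA=0x2E00290 (r,kernel):
  L0 @0x33[23] → 0x1D006  P=0,RW=1,US=1,PS=0
  ✗ PAGE_NOT_PRESENT  [1 reads]
#3 VA=0x1406D71 (r,kernel):
  TLB hit vpn=0x1406 → PA=0x37D71
#4 VA=0x1406D71 (r,kernel):
  TLB hit vpn=0x1406 → PA=0x37D71

Access #4 PA: 0x37D71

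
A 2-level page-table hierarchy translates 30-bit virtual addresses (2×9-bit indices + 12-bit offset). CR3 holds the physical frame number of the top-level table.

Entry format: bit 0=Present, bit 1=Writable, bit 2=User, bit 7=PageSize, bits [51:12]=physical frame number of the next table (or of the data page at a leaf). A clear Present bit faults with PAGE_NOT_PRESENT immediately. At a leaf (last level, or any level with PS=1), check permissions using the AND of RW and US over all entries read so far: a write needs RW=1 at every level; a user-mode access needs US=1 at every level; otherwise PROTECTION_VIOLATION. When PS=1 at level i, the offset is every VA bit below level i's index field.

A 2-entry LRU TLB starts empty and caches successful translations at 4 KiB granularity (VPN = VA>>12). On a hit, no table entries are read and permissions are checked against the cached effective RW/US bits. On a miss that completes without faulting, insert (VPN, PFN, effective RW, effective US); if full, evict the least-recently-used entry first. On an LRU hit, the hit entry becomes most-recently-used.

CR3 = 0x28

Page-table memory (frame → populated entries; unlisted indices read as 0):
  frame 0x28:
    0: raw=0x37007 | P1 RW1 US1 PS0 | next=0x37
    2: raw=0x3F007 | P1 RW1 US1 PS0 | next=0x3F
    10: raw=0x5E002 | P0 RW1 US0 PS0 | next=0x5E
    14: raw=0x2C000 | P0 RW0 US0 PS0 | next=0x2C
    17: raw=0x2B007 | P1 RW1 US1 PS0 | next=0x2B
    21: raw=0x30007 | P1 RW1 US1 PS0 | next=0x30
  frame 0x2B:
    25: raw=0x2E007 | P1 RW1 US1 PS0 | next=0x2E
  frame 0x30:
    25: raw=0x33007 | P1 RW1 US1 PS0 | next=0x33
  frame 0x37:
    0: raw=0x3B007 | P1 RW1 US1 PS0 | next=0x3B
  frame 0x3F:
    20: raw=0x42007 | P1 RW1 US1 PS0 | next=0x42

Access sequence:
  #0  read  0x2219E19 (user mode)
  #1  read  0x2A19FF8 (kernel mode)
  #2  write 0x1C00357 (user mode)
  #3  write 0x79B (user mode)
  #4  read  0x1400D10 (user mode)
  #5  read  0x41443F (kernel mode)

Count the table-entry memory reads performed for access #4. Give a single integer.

Trace:
#0 VA=0x2219E19 (r,user):
  L0: frame=0x28 idx=17 entry=0x2B007 [P=1 RW=1 US=1 PS=0]
  L1: frame=0x2B idx=25 entry=0x2E007 [P=1 RW=1 US=1 PS=0]
  ⇒ phys 0x2EE19  [2 reads]
#1 VA=0x2A19FF8 (r,kernel):
  L0: frame=0x28 idx=21 entry=0x30007 [P=1 RW=1 US=1 PS=0]
  L1: frame=0x30 idx=25 entry=0x33007 [P=1 RW=1 US=1 PS=0]
  ⇒ phys 0x33FF8  [2 reads]
#2 VA=0x1C00357 (w,user):
  L0: frame=0x28 idx=14 entry=0x2C000 [P=0 RW=0 US=0 PS=0]
  → PAGE_NOT_PRESENT  (1 entries read)
#3 VA=0x79B (w,user):
  L0: frame=0x28 idx=0 entry=0x37007 [P=1 RW=1 US=1 PS=0]
  L1: frame=0x37 idx=0 entry=0x3B007 [P=1 RW=1 US=1 PS=0]
  ⇒ phys 0x3B79B  [2 reads]
#4 VA=0x1400D10 (r,user):
  L0: frame=0x28 idx=10 entry=0x5E002 [P=0 RW=1 US=0 PS=0]
  → PAGE_NOT_PRESENT  (1 entries read)
#5 VA=0x41443F (r,kernel):
  L0: frame=0x28 idx=2 entry=0x3F007 [P=1 RW=1 US=1 PS=0]
  L1: frame=0x3F idx=20 entry=0x42007 [P=1 RW=1 US=1 PS=0]
  ⇒ phys 0x4243F  [2 reads]

Entries read for #4: 1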